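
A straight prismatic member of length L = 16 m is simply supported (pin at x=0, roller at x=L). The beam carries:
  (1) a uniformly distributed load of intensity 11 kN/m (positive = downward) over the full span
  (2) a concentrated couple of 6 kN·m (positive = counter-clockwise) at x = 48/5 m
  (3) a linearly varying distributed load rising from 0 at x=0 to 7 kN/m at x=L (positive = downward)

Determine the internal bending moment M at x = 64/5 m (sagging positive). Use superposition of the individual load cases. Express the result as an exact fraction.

M(64/5) = 38762/125 kN·m

Load 1 — uniform load w=11 kN/m over full span:
  M_1 = wx(L-x)/2 = 11·(64/5)·(16-(64/5))/2 = 5632/25 kN·m
Load 2 — applied couple M₀=6 kN·m at a=48/5 m (b=L-a=32/5):
  M_2 = M₀x/L - M₀  [x>a] = 6·(64/5)/16 - 6 = -6/5 kN·m
Load 3 — triangular load w₀=7 kN/m (0→w₀ over full span):
  M_3 = w₀Lx/6 - w₀x³/(6L) = 7·16·(64/5)/6 - 7·(64/5)³/(6·16) = 10752/125 kN·m
Superposition: M = Σ M_i = 38762/125 kN·m ≈ 310.096000 kN·m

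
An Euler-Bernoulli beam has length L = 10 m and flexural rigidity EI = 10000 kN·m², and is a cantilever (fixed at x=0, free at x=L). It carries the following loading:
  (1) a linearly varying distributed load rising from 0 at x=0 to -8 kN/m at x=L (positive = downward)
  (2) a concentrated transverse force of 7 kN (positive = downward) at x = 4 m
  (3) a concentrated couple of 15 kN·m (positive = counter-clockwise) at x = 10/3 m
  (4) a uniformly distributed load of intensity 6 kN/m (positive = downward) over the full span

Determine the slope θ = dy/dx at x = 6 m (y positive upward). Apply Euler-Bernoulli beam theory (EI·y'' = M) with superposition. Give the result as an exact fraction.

θ(6) = -47/25000 rad

Load 1 — triangular load w₀=-8 kN/m (0→w₀ over full span):
  θ_1 = (w₀Lx²/4-w₀L²x/3-w₀x⁴/(24L))/EI = ((-8)·10·6²/4-(-8)·10²·6/3-(-8)·6⁴/(24·10))/10000 = 577/6250 rad
Load 2 — point force P=7 kN at a=4 m (b=L-a=6):
  θ_2 = -Pa²/(2EI)  [x>a] = -7·4²/(2·10000) = -7/1250 rad
Load 3 — applied couple M₀=15 kN·m at a=10/3 m (b=L-a=20/3):
  θ_3 = M₀a/EI  [x>a] = 15·(10/3)/10000 = 1/200 rad
Load 4 — uniform load w=6 kN/m over full span:
  θ_4 = -wx(x²-3Lx+3L²)/(6EI) = -6·6·(6²-3·10·6+3·10²)/(6·10000) = -117/1250 rad
Superposition: θ = Σ θ_i = -47/25000 rad ≈ -0.001880 rad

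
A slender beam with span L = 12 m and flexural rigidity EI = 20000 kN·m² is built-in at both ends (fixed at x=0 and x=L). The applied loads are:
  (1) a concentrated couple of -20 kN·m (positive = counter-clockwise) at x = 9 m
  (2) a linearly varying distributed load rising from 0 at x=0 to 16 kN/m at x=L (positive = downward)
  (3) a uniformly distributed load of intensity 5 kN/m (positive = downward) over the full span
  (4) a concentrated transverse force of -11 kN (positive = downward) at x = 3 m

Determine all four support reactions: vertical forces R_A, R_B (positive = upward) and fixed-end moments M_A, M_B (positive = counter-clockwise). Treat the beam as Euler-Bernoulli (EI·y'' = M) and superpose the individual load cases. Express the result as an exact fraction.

R_A = 7623/160 kN, M_A = 8959/80 kN·m, R_B = 15577/160 kN, M_B = -13221/80 kN·m

Load 1 — applied couple M₀=-20 kN·m at a=9 m (b=L-a=3):
  R_A = 6M₀ab/L³ = 6·(-20)·9·3/12³ = -15/8 kN
  M_A = M₀b(2a-b)/L² = (-20)·3·(2·9-3)/12² = -25/4 kN·m
  R_B = -6M₀ab/L³ = -6·(-20)·9·3/12³ = 15/8 kN
  M_B = M₀a(2b-a)/L² = (-20)·9·(2·3-9)/12² = 15/4 kN·m
Load 2 — triangular load w₀=16 kN/m (0→w₀ over full span):
  R_A = 3w₀L/20 = 3·16·12/20 = 144/5 kN
  M_A = w₀L²/30 = 16·12²/30 = 384/5 kN·m
  R_B = 7w₀L/20 = 7·16·12/20 = 336/5 kN
  M_B = -w₀L²/20 = -16·12²/20 = -576/5 kN·m
Load 3 — uniform load w=5 kN/m over full span:
  R_A = wL/2 = 5·12/2 = 30 kN
  M_A = wL²/12 = 5·12²/12 = 60 kN·m
  R_B = wL/2 = 5·12/2 = 30 kN
  M_B = -wL²/12 = -5·12²/12 = -60 kN·m
Load 4 — point force P=-11 kN at a=3 m (b=L-a=9):
  R_A = Pb²(3a+b)/L³ = (-11)·9²·(3·3+9)/12³ = -297/32 kN
  M_A = Pab²/L² = (-11)·3·9²/12² = -297/16 kN·m
  R_B = Pa²(a+3b)/L³ = (-11)·3²·(3+3·9)/12³ = -55/32 kN
  M_B = -Pa²b/L² = -(-11)·3²·9/12² = 99/16 kN·m
Superposition: R_A = 7623/160 kN, M_A = 8959/80 kN·m, R_B = 15577/160 kN, M_B = -13221/80 kN·m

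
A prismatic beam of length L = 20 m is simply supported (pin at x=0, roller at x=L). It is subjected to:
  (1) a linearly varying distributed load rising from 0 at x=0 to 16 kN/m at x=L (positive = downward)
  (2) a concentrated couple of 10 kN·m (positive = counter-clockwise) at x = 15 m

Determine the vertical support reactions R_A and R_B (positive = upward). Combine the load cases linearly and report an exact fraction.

R_A = 323/6 kN, R_B = 637/6 kN

Load 1 — triangular load w₀=16 kN/m (0→w₀ over full span):
  R_A = w₀L/6 = 16·20/6 = 160/3 kN
  R_B = w₀L/3 = 16·20/3 = 320/3 kN
Load 2 — applied couple M₀=10 kN·m at a=15 m (b=L-a=5):
  R_A = M₀/L = 10/20 = 1/2 kN
  R_B = -M₀/L = -10/20 = -1/2 kN
Superposition: R_A = 323/6 kN, R_B = 637/6 kN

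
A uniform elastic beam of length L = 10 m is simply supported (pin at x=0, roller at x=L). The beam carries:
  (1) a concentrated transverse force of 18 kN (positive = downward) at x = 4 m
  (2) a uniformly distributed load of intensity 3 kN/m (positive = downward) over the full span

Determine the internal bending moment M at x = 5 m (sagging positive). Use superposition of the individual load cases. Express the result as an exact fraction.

M(5) = 147/2 kN·m

Load 1 — point force P=18 kN at a=4 m (b=L-a=6):
  M_1 = Pa(L-x)/L  [x>a] = 18·4·(10-5)/10 = 36 kN·m
Load 2 — uniform load w=3 kN/m over full span:
  M_2 = wx(L-x)/2 = 3·5·(10-5)/2 = 75/2 kN·m
Superposition: M = Σ M_i = 147/2 kN·m ≈ 73.500000 kN·m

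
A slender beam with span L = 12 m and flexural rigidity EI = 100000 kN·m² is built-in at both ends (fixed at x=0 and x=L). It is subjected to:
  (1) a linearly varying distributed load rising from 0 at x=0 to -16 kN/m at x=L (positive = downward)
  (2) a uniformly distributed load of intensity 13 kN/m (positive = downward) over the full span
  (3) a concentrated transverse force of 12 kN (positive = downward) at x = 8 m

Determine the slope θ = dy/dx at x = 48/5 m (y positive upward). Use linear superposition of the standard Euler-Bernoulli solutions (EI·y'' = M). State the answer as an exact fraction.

Load 1 — triangular load w₀=-16 kN/m (0→w₀ over full span):
  θ_1 = -w₀(2x(L-x)(L-2x)(x+2L)+x²(L-x)²)/(120LEI) = -(-16)·(2·(48/5)·(12-(48/5))·(12-2·(48/5))·((48/5)+2·12)+(48/5)²·(12-(48/5))²)/(120·12·100000) = -2304/1953125 rad
Load 2 — uniform load w=13 kN/m over full span:
  θ_2 = -wx(L-x)(L-2x)/(12EI) = -13·(48/5)·(12-(48/5))·(12-2·(48/5))/(12·100000) = 702/390625 rad
Load 3 — point force P=12 kN at a=8 m (b=L-a=4):
  θ_3 = Pa²(L-x)(2bL-(3b+a)(L-x))/(2L³EI)  [x>a] = 12·8²·(12-(48/5))·(2·4·12-(3·4+8)·(12-(48/5)))/(2·12³·100000) = 4/15625 rad
Superposition: θ = Σ θ_i = 1706/1953125 rad ≈ 0.000873 rad

θ(48/5) = 1706/1953125 rad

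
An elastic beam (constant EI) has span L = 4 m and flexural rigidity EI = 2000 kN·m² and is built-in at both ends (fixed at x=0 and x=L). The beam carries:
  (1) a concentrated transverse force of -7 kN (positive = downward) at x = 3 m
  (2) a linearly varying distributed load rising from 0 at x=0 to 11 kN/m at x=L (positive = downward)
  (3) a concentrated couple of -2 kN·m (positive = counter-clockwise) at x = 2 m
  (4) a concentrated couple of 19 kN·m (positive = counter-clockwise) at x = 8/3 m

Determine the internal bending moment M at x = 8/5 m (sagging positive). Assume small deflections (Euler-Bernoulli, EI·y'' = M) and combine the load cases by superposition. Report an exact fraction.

M(8/5) = 10957/2000 kN·m

Load 1 — point force P=-7 kN at a=3 m (b=L-a=1):
  M_1 = Pb²(3a+b)x/L³ - Pab²/L²  [x≤a] = (-7)·1²·(3·3+1)·(8/5)/4³ - (-7)·3·1²/4² = -7/16 kN·m
Load 2 — triangular load w₀=11 kN/m (0→w₀ over full span):
  M_2 = 3w₀Lx/20 - w₀L²/30 - w₀x³/(6L) = 3·11·4·(8/5)/20 - 11·4²/30 - 11·(8/5)³/(6·4) = 352/125 kN·m
Load 3 — applied couple M₀=-2 kN·m at a=2 m (b=L-a=2):
  M_3 = R_Ax - M_A  [x≤a] with R_A=-3/4, M_A=-1/2 = (-3/4)·(8/5) - (-1/2) = -7/10 kN·m
Load 4 — applied couple M₀=19 kN·m at a=8/3 m (b=L-a=4/3):
  M_4 = R_Ax - M_A  [x≤a] with R_A=19/3, M_A=19/3 = (19/3)·(8/5) - (19/3) = 19/5 kN·m
Superposition: M = Σ M_i = 10957/2000 kN·m ≈ 5.478500 kN·m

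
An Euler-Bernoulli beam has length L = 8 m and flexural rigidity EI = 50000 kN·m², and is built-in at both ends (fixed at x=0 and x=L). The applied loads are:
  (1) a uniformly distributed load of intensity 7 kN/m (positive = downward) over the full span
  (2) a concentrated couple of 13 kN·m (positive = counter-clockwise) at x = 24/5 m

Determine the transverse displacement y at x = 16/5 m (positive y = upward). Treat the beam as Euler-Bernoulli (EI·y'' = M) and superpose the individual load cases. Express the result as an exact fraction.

Load 1 — uniform load w=7 kN/m over full span:
  y_1 = -wx²(L-x)²/(24EI) = -7·(16/5)²·(8-(16/5))²/(24·50000) = -2688/1953125 m
Load 2 — applied couple M₀=13 kN·m at a=24/5 m (b=L-a=16/5):
  y_2 = (R_Ax³/6 - M_Ax²/2)/EI  [x≤a] with R_A=117/50, M_A=104/25 = ((117/50)·(16/5)³/6 - (104/25)·(16/5)²/2)/50000 = -1664/9765625 m
Superposition: y = Σ y_i = -15104/9765625 m ≈ -0.001547 m

y(16/5) = -15104/9765625 m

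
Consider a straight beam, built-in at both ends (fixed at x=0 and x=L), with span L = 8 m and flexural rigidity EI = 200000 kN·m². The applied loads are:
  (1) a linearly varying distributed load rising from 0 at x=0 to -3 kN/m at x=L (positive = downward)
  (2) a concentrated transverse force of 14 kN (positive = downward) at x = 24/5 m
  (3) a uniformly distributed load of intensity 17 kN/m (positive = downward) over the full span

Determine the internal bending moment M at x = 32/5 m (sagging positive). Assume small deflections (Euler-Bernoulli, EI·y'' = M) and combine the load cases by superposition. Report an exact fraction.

Load 1 — triangular load w₀=-3 kN/m (0→w₀ over full span):
  M_1 = 3w₀Lx/20 - w₀L²/30 - w₀x³/(6L) = 3·(-3)·8·(32/5)/20 - (-3)·8²/30 - (-3)·(32/5)³/(6·8) = -32/125 kN·m
Load 2 — point force P=14 kN at a=24/5 m (b=L-a=16/5):
  M_2 = Pa²(a+3b)(L-x)/L³ - Pa²b/L²  [x>a] = 14·(24/5)²·((24/5)+3·(16/5))·(8-(32/5))/8³ - 14·(24/5)²·(16/5)/8² = -1008/625 kN·m
Load 3 — uniform load w=17 kN/m over full span:
  M_3 = wLx/2 - wL²/12 - wx²/2 = 17·8·(32/5)/2 - 17·8²/12 - 17·(32/5)²/2 = -272/75 kN·m
Superposition: M = Σ M_i = -10304/1875 kN·m ≈ -5.495467 kN·m

M(32/5) = -10304/1875 kN·m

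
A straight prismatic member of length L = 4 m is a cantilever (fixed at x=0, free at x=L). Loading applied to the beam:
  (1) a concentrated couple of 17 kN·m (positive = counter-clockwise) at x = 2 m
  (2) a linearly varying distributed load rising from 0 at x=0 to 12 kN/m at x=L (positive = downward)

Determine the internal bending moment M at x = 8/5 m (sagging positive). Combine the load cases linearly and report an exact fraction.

M(8/5) = -1331/125 kN·m

Load 1 — applied couple M₀=17 kN·m at a=2 m (b=L-a=2):
  M_1 = M₀  [x≤a] = 17 = 17 kN·m
Load 2 — triangular load w₀=12 kN/m (0→w₀ over full span):
  M_2 = w₀Lx/2 - w₀L²/3 - w₀x³/(6L) = 12·4·(8/5)/2 - 12·4²/3 - 12·(8/5)³/(6·4) = -3456/125 kN·m
Superposition: M = Σ M_i = -1331/125 kN·m ≈ -10.648000 kN·m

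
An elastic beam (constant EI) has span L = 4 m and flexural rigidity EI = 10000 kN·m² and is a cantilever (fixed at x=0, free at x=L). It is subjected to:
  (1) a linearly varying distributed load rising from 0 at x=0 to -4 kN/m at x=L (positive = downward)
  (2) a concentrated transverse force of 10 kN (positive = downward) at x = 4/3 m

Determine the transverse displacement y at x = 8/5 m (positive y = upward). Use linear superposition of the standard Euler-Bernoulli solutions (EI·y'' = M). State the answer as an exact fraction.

Load 1 — triangular load w₀=-4 kN/m (0→w₀ over full span):
  y_1 = (w₀Lx³/12-w₀L²x²/6-w₀x⁵/(120L))/EI = ((-4)·4·(8/5)³/12-(-4)·4²·(8/5)²/6-(-4)·(8/5)⁵/(120·4))/10000 = 64256/29296875 m
Load 2 — point force P=10 kN at a=4/3 m (b=L-a=8/3):
  y_2 = -Pa²(3x-a)/(6EI)  [x>a] = -10·(4/3)²·(3·(8/5)-(4/3))/(6·10000) = -52/50625 m
Superposition: y = Σ y_i = 922412/791015625 m ≈ 0.001166 m

y(8/5) = 922412/791015625 m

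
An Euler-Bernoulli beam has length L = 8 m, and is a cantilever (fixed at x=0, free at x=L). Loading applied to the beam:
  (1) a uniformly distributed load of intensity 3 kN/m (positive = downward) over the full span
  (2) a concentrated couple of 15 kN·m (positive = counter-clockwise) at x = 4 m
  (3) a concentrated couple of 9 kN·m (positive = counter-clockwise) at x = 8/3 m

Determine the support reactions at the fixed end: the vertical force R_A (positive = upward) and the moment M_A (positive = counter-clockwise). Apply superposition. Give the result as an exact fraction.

Load 1 — uniform load w=3 kN/m over full span:
  R_A = wL = 3·8 = 24 kN
  M_A = wL²/2 = 3·8²/2 = 96 kN·m
Load 2 — applied couple M₀=15 kN·m at a=4 m (b=L-a=4):
  R_A = 0 kN
  M_A = -M₀ = -15 kN·m
Load 3 — applied couple M₀=9 kN·m at a=8/3 m (b=L-a=16/3):
  R_A = 0 kN
  M_A = -M₀ = -9 kN·m
Superposition: R_A = 24 kN, M_A = 72 kN·m

R_A = 24 kN, M_A = 72 kN·m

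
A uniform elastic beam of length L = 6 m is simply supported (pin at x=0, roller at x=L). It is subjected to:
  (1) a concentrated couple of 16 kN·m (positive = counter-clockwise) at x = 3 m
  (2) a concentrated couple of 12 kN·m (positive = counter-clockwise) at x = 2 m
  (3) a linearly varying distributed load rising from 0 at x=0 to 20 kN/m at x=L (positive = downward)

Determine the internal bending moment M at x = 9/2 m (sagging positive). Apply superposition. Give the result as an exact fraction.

Load 1 — applied couple M₀=16 kN·m at a=3 m (b=L-a=3):
  M_1 = M₀x/L - M₀  [x>a] = 16·(9/2)/6 - 16 = -4 kN·m
Load 2 — applied couple M₀=12 kN·m at a=2 m (b=L-a=4):
  M_2 = M₀x/L - M₀  [x>a] = 12·(9/2)/6 - 12 = -3 kN·m
Load 3 — triangular load w₀=20 kN/m (0→w₀ over full span):
  M_3 = w₀Lx/6 - w₀x³/(6L) = 20·6·(9/2)/6 - 20·(9/2)³/(6·6) = 315/8 kN·m
Superposition: M = Σ M_i = 259/8 kN·m ≈ 32.375000 kN·m

M(9/2) = 259/8 kN·m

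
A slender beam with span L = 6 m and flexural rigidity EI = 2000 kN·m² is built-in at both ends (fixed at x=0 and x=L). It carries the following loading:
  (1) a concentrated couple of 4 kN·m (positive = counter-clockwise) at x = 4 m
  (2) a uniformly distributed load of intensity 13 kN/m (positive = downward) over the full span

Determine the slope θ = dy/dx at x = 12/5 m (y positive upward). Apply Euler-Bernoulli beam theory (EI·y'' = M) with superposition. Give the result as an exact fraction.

Load 1 — applied couple M₀=4 kN·m at a=4 m (b=L-a=2):
  θ_1 = (R_Ax²/2 - M_Ax)/EI  [x≤a] with R_A=8/9, M_A=4/3 = ((8/9)·(12/5)²/2 - (4/3)·(12/5))/2000 = -1/3125 rad
Load 2 — uniform load w=13 kN/m over full span:
  θ_2 = -wx(L-x)(L-2x)/(12EI) = -13·(12/5)·(6-(12/5))·(6-2·(12/5))/(12·2000) = -351/62500 rad
Superposition: θ = Σ θ_i = -371/62500 rad ≈ -0.005936 rad

θ(12/5) = -371/62500 rad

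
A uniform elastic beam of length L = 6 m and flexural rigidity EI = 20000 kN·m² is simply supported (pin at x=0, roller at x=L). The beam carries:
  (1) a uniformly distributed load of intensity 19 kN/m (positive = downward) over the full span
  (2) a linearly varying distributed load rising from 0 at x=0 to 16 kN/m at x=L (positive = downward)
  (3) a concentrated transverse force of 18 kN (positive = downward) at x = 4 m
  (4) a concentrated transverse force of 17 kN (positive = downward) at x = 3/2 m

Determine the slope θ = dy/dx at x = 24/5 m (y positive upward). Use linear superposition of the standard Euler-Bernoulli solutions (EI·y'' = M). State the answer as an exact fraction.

θ(24/5) = 4915517/400000000 rad

Load 1 — uniform load w=19 kN/m over full span:
  θ_1 = -w(L³-6Lx²+4x³)/(24EI) = -19·(6³-6·6·(24/5)²+4·(24/5)³)/(24·20000) = 16929/2500000 rad
Load 2 — triangular load w₀=16 kN/m (0→w₀ over full span):
  θ_2 = -w₀(7L⁴-30L²x²+15x⁴)/(360LEI) = -16·(7·6⁴-30·6²·(24/5)²+15·(24/5)⁴)/(360·6·20000) = 2271/781250 rad
Load 3 — point force P=18 kN at a=4 m (b=L-a=2):
  θ_3 = -Pa(2L²-6Lx+3x²+a²)/(6LEI)  [x>a] = -18·4·(2·6²-6·6·(24/5)+3·(24/5)²+4²)/(6·6·20000) = 49/31250 rad
Load 4 — point force P=17 kN at a=3/2 m (b=L-a=9/2):
  θ_4 = -Pa(2L²-6Lx+3x²+a²)/(6LEI)  [x>a] = -17·(3/2)·(2·6²-6·6·(24/5)+3·(24/5)²+(3/2)²)/(6·6·20000) = 16677/16000000 rad
Superposition: θ = Σ θ_i = 4915517/400000000 rad ≈ 0.012289 rad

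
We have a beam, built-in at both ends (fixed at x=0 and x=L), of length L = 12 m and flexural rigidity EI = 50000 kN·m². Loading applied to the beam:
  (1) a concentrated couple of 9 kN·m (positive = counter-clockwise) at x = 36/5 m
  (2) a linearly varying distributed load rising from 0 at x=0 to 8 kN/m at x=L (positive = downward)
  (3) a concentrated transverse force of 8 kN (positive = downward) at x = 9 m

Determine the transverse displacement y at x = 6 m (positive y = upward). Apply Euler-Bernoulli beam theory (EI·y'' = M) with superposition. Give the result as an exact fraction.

y(6) = -414/78125 m

Load 1 — applied couple M₀=9 kN·m at a=36/5 m (b=L-a=24/5):
  y_1 = (R_Ax³/6 - M_Ax²/2)/EI  [x≤a] with R_A=27/25, M_A=72/25 = ((27/25)·6³/6 - (72/25)·6²/2)/50000 = -81/312500 m
Load 2 — triangular load w₀=8 kN/m (0→w₀ over full span):
  y_2 = -w₀x²(L-x)²(x+2L)/(120LEI) = -8·6²·(12-6)²·(6+2·12)/(120·12·50000) = -27/6250 m
Load 3 — point force P=8 kN at a=9 m (b=L-a=3):
  y_3 = -Pb²x²(3aL-(3a+b)x)/(6L³EI)  [x≤a] = -8·3²·6²·(3·9·12-(3·9+3)·6)/(6·12³·50000) = -9/12500 m
Superposition: y = Σ y_i = -414/78125 m ≈ -0.005299 m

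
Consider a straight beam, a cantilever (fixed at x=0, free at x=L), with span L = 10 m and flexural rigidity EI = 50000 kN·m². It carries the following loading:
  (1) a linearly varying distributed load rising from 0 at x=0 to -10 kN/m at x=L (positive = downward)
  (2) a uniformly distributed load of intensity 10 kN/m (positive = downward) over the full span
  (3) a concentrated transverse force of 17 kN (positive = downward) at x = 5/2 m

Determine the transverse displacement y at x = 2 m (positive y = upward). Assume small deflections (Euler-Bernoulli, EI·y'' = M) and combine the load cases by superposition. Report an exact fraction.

y(2) = -1677/250000 m

Load 1 — triangular load w₀=-10 kN/m (0→w₀ over full span):
  y_1 = (w₀Lx³/12-w₀L²x²/6-w₀x⁵/(120L))/EI = ((-10)·10·2³/12-(-10)·10²·2²/6-(-10)·2⁵/(120·10))/50000 = 2251/187500 m
Load 2 — uniform load w=10 kN/m over full span:
  y_2 = -wx²(x²-4Lx+6L²)/(24EI) = -10·2²·(2²-4·10·2+6·10²)/(24·50000) = -131/7500 m
Load 3 — point force P=17 kN at a=5/2 m (b=L-a=15/2):
  y_3 = -Px²(3a-x)/(6EI)  [x≤a] = -17·2²·(3·(5/2)-2)/(6·50000) = -187/150000 m
Superposition: y = Σ y_i = -1677/250000 m ≈ -0.006708 m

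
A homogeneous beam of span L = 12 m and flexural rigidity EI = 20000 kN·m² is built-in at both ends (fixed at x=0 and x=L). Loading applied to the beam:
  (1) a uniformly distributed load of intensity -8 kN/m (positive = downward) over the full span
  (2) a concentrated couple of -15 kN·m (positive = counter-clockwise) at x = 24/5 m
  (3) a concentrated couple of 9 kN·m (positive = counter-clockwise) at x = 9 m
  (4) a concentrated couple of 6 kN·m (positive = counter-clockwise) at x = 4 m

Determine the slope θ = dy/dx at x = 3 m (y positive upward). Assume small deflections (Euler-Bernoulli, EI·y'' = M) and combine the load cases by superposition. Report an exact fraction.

θ(3) = 33171/6400000 rad

Load 1 — uniform load w=-8 kN/m over full span:
  θ_1 = -wx(L-x)(L-2x)/(12EI) = -(-8)·3·(12-3)·(12-2·3)/(12·20000) = 27/5000 rad
Load 2 — applied couple M₀=-15 kN·m at a=24/5 m (b=L-a=36/5):
  θ_2 = (R_Ax²/2 - M_Ax)/EI  [x≤a] with R_A=-9/5, M_A=-9/5 = ((-9/5)·3²/2 - (-9/5)·3)/20000 = -27/200000 rad
Load 3 — applied couple M₀=9 kN·m at a=9 m (b=L-a=3):
  θ_3 = (R_Ax²/2 - M_Ax)/EI  [x≤a] with R_A=27/32, M_A=45/16 = ((27/32)·3²/2 - (45/16)·3)/20000 = -297/1280000 rad
Load 4 — applied couple M₀=6 kN·m at a=4 m (b=L-a=8):
  θ_4 = (R_Ax²/2 - M_Ax)/EI  [x≤a] with R_A=2/3, M_A=0 = ((2/3)·3²/2 - 0·3)/20000 = 3/20000 rad
Superposition: θ = Σ θ_i = 33171/6400000 rad ≈ 0.005183 rad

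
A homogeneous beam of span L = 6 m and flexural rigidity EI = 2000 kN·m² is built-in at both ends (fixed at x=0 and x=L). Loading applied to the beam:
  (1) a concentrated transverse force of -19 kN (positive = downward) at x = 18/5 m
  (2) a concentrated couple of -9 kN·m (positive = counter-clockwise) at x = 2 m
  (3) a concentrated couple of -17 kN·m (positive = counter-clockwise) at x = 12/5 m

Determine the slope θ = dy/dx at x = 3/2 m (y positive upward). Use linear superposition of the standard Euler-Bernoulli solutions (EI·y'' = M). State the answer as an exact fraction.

θ(3/2) = 639/250000 rad

Load 1 — point force P=-19 kN at a=18/5 m (b=L-a=12/5):
  θ_1 = -Pb²x(2aL-(3a+b)x)/(2L³EI)  [x≤a] = -(-19)·(12/5)²·(3/2)·(2·(18/5)·6-(3·(18/5)+(12/5))·(3/2))/(2·6³·2000) = 2223/500000 rad
Load 2 — applied couple M₀=-9 kN·m at a=2 m (b=L-a=4):
  θ_2 = (R_Ax²/2 - M_Ax)/EI  [x≤a] with R_A=-2, M_A=0 = ((-2)·(3/2)²/2 - 0·(3/2))/2000 = -9/8000 rad
Load 3 — applied couple M₀=-17 kN·m at a=12/5 m (b=L-a=18/5):
  θ_3 = (R_Ax²/2 - M_Ax)/EI  [x≤a] with R_A=-102/25, M_A=-51/25 = ((-102/25)·(3/2)²/2 - (-51/25)·(3/2))/2000 = -153/200000 rad
Superposition: θ = Σ θ_i = 639/250000 rad ≈ 0.002556 rad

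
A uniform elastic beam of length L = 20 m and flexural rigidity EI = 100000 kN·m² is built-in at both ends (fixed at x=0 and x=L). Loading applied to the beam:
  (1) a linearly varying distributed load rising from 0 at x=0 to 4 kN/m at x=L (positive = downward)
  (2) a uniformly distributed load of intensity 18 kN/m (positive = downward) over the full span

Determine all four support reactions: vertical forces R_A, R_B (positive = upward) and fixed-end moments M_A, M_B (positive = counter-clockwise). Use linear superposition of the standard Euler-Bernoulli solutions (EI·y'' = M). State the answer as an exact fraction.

R_A = 192 kN, M_A = 1960/3 kN·m, R_B = 208 kN, M_B = -680 kN·m

Load 1 — triangular load w₀=4 kN/m (0→w₀ over full span):
  R_A = 3w₀L/20 = 3·4·20/20 = 12 kN
  M_A = w₀L²/30 = 4·20²/30 = 160/3 kN·m
  R_B = 7w₀L/20 = 7·4·20/20 = 28 kN
  M_B = -w₀L²/20 = -4·20²/20 = -80 kN·m
Load 2 — uniform load w=18 kN/m over full span:
  R_A = wL/2 = 18·20/2 = 180 kN
  M_A = wL²/12 = 18·20²/12 = 600 kN·m
  R_B = wL/2 = 18·20/2 = 180 kN
  M_B = -wL²/12 = -18·20²/12 = -600 kN·m
Superposition: R_A = 192 kN, M_A = 1960/3 kN·m, R_B = 208 kN, M_B = -680 kN·m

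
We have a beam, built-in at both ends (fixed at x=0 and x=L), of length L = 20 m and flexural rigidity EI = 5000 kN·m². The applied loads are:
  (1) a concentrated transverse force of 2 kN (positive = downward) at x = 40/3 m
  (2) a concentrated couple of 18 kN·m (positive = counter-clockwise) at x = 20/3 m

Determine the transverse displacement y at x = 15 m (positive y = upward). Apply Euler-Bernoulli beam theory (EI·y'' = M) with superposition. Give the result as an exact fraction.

Load 1 — point force P=2 kN at a=40/3 m (b=L-a=20/3):
  y_1 = -Pa²(L-x)²(3bL-(3b+a)(L-x))/(6L³EI)  [x>a] = -2·(40/3)²·(20-15)²·(3·(20/3)·20-(3·(20/3)+(40/3))·(20-15))/(6·20³·5000) = -7/810 m
Load 2 — applied couple M₀=18 kN·m at a=20/3 m (b=L-a=40/3):
  y_2 = (R_Ax³/6 - M_Ax²/2 - M₀(x-a)²/2)/EI  [x>a] with R_A=6/5, M_A=0 = ((6/5)·15³/6 - 0·15²/2 - 18·(15-(20/3))²/2)/5000 = 1/100 m
Superposition: y = Σ y_i = 11/8100 m ≈ 0.001358 m

y(15) = 11/8100 m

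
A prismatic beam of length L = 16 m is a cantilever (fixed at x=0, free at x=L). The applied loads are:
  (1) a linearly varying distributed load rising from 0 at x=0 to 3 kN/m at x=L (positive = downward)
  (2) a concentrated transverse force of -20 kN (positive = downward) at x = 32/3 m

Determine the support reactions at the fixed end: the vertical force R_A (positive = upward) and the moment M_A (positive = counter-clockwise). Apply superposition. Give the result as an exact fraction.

Load 1 — triangular load w₀=3 kN/m (0→w₀ over full span):
  R_A = w₀L/2 = 3·16/2 = 24 kN
  M_A = w₀L²/3 = 3·16²/3 = 256 kN·m
Load 2 — point force P=-20 kN at a=32/3 m (b=L-a=16/3):
  R_A = P = (-20) = -20 kN
  M_A = Pa = (-20)·(32/3) = -640/3 kN·m
Superposition: R_A = 4 kN, M_A = 128/3 kN·m

R_A = 4 kN, M_A = 128/3 kN·m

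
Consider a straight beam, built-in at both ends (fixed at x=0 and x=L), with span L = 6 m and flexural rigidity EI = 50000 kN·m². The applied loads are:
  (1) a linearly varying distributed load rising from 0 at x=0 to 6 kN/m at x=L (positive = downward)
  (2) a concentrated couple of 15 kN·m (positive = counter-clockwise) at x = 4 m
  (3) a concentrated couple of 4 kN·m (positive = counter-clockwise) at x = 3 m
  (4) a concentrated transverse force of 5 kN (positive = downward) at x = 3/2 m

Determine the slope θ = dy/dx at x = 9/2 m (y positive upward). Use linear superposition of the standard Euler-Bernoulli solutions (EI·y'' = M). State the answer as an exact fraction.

Load 1 — triangular load w₀=6 kN/m (0→w₀ over full span):
  θ_1 = -w₀(2x(L-x)(L-2x)(x+2L)+x²(L-x)²)/(120LEI) = -6·(2·(9/2)·(6-(9/2))·(6-2·(9/2))·((9/2)+2·6)+(9/2)²·(6-(9/2))²)/(120·6·50000) = 3321/32000000 rad
Load 2 — applied couple M₀=15 kN·m at a=4 m (b=L-a=2):
  θ_2 = (R_Ax²/2 - M_Ax - M₀(x-a))/EI  [x>a] with R_A=10/3, M_A=5 = ((10/3)·(9/2)²/2 - 5·(9/2) - 15·((9/2)-4))/50000 = 3/40000 rad
Load 3 — applied couple M₀=4 kN·m at a=3 m (b=L-a=3):
  θ_3 = (R_Ax²/2 - M_Ax - M₀(x-a))/EI  [x>a] with R_A=1, M_A=1 = (1·(9/2)²/2 - 1·(9/2) - 4·((9/2)-3))/50000 = -3/400000 rad
Load 4 — point force P=5 kN at a=3/2 m (b=L-a=9/2):
  θ_4 = Pa²(L-x)(2bL-(3b+a)(L-x))/(2L³EI)  [x>a] = 5·(3/2)²·(6-(9/2))·(2·(9/2)·6-(3·(9/2)+(3/2))·(6-(9/2)))/(2·6³·50000) = 63/2560000 rad
Superposition: θ = Σ θ_i = 12537/64000000 rad ≈ 0.000196 rad

θ(9/2) = 12537/64000000 rad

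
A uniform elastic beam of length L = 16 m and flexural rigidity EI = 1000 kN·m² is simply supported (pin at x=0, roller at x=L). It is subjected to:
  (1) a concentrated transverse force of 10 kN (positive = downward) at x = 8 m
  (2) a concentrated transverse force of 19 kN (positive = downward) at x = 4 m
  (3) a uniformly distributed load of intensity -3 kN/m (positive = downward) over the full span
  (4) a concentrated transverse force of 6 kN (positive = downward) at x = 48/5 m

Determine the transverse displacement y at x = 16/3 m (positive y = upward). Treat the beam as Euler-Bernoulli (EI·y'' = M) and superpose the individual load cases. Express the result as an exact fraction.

y(16/3) = 43192/1265625 m

Load 1 — point force P=10 kN at a=8 m (b=L-a=8):
  y_1 = -Pbx(L²-b²-x²)/(6LEI)  [x≤a] = -10·8·(16/3)·(16²-8²-(16/3)²)/(6·16·1000) = -1472/2025 m
Load 2 — point force P=19 kN at a=4 m (b=L-a=12):
  y_2 = -Pa(L-x)(2Lx-a²-x²)/(6LEI)  [x>a] = -19·4·(16-(16/3))·(2·16·(16/3)-4²-(16/3)²)/(6·16·1000) = -10792/10125 m
Load 3 — uniform load w=-3 kN/m over full span:
  y_3 = -wx(L³-2Lx²+x³)/(24EI) = -(-3)·(16/3)·(16³-2·16·(16/3)²+(16/3)³)/(24·1000) = 22528/10125 m
Load 4 — point force P=6 kN at a=48/5 m (b=L-a=32/5):
  y_4 = -Pbx(L²-b²-x²)/(6LEI)  [x≤a] = -6·(32/5)·(16/3)·(16²-(32/5)²-(16/3)²)/(6·16·1000) = -167936/421875 m
Superposition: y = Σ y_i = 43192/1265625 m ≈ 0.034127 m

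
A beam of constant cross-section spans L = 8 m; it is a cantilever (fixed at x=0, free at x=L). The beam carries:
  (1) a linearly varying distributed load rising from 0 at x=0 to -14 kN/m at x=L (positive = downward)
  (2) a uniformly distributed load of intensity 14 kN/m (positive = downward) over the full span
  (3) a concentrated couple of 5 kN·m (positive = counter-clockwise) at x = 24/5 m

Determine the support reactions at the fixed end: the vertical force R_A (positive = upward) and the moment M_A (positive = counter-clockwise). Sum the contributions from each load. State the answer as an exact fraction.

R_A = 56 kN, M_A = 433/3 kN·m

Load 1 — triangular load w₀=-14 kN/m (0→w₀ over full span):
  R_A = w₀L/2 = (-14)·8/2 = -56 kN
  M_A = w₀L²/3 = (-14)·8²/3 = -896/3 kN·m
Load 2 — uniform load w=14 kN/m over full span:
  R_A = wL = 14·8 = 112 kN
  M_A = wL²/2 = 14·8²/2 = 448 kN·m
Load 3 — applied couple M₀=5 kN·m at a=24/5 m (b=L-a=16/5):
  R_A = 0 kN
  M_A = -M₀ = -5 kN·m
Superposition: R_A = 56 kN, M_A = 433/3 kN·m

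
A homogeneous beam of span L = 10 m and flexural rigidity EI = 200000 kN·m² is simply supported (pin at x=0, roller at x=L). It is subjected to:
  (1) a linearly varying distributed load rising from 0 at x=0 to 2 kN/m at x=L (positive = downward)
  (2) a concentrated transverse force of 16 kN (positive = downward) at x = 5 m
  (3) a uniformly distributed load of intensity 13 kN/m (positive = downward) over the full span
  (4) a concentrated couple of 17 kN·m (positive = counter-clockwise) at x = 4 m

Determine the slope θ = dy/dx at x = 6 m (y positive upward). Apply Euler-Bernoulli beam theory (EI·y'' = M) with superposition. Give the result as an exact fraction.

θ(6) = 289/281250 rad

Load 1 — triangular load w₀=2 kN/m (0→w₀ over full span):
  θ_1 = -w₀(7L⁴-30L²x²+15x⁴)/(360LEI) = -2·(7·10⁴-30·10²·6²+15·6⁴)/(360·10·200000) = 29/562500 rad
Load 2 — point force P=16 kN at a=5 m (b=L-a=5):
  θ_2 = -Pa(2L²-6Lx+3x²+a²)/(6LEI)  [x>a] = -16·5·(2·10²-6·10·6+3·6²+5²)/(6·10·200000) = 9/50000 rad
Load 3 — uniform load w=13 kN/m over full span:
  θ_3 = -w(L³-6Lx²+4x³)/(24EI) = -13·(10³-6·10·6²+4·6³)/(24·200000) = 481/600000 rad
Load 4 — applied couple M₀=17 kN·m at a=4 m (b=L-a=6):
  θ_4 = (M₀x²/(2L)-M₀(x-a)+C₁)/EI  [x>a] with C₁=M₀(3b²-L²)/(6L)=34/15 = (17·6²/(2·10)-17·(6-4)+(34/15))/200000 = -17/3000000 rad
Superposition: θ = Σ θ_i = 289/281250 rad ≈ 0.001028 rad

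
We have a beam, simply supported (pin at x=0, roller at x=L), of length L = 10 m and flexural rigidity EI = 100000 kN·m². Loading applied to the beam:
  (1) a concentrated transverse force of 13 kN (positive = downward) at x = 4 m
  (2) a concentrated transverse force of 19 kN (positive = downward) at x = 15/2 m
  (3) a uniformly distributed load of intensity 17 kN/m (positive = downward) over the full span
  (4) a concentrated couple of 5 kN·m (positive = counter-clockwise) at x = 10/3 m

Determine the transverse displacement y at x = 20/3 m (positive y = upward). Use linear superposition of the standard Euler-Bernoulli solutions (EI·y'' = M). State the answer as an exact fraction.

y(20/3) = -4625219/194400000 m

Load 1 — point force P=13 kN at a=4 m (b=L-a=6):
  y_1 = -Pa(L-x)(2Lx-a²-x²)/(6LEI)  [x>a] = -13·4·(10-(20/3))·(2·10·(20/3)-4²-(20/3)²)/(6·10·100000) = -533/253125 m
Load 2 — point force P=19 kN at a=15/2 m (b=L-a=5/2):
  y_2 = -Pbx(L²-b²-x²)/(6LEI)  [x≤a] = -19·(5/2)·(20/3)·(10²-(5/2)²-(20/3)²)/(6·10·100000) = -1349/518400 m
Load 3 — uniform load w=17 kN/m over full span:
  y_3 = -wx(L³-2Lx²+x³)/(24EI) = -17·(20/3)·(10³-2·10·(20/3)²+(20/3)³)/(24·100000) = -187/9720 m
Load 4 — applied couple M₀=5 kN·m at a=10/3 m (b=L-a=20/3):
  y_4 = (M₀x³/(6L)-M₀(x-a)²/2+C₁x)/EI  [x>a] with C₁=M₀(3b²-L²)/(6L)=25/9 = (5·(20/3)³/(6·10)-5·((20/3)-(10/3))²/2+(25/9)·(20/3))/100000 = 1/6480 m
Superposition: y = Σ y_i = -4625219/194400000 m ≈ -0.023792 m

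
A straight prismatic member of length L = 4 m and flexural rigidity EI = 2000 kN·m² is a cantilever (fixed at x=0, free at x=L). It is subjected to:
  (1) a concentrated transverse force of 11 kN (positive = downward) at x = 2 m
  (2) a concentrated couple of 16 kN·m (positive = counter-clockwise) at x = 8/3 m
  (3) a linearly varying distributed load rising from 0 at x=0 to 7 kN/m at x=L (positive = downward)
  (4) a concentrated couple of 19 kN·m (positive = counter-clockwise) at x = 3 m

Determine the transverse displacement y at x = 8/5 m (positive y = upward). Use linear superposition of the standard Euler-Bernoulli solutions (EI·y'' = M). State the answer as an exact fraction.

y(8/5) = -41698/5859375 m

Load 1 — point force P=11 kN at a=2 m (b=L-a=2):
  y_1 = -Px²(3a-x)/(6EI)  [x≤a] = -11·(8/5)²·(3·2-(8/5))/(6·2000) = -484/46875 m
Load 2 — applied couple M₀=16 kN·m at a=8/3 m (b=L-a=4/3):
  y_2 = M₀x²/(2EI)  [x≤a] = 16·(8/5)²/(2·2000) = 32/3125 m
Load 3 — triangular load w₀=7 kN/m (0→w₀ over full span):
  y_3 = (w₀Lx³/12-w₀L²x²/6-w₀x⁵/(120L))/EI = (7·4·(8/5)³/12-7·4²·(8/5)²/6-7·(8/5)⁵/(120·4))/2000 = -112448/5859375 m
Load 4 — applied couple M₀=19 kN·m at a=3 m (b=L-a=1):
  y_4 = M₀x²/(2EI)  [x≤a] = 19·(8/5)²/(2·2000) = 38/3125 m
Superposition: y = Σ y_i = -41698/5859375 m ≈ -0.007116 m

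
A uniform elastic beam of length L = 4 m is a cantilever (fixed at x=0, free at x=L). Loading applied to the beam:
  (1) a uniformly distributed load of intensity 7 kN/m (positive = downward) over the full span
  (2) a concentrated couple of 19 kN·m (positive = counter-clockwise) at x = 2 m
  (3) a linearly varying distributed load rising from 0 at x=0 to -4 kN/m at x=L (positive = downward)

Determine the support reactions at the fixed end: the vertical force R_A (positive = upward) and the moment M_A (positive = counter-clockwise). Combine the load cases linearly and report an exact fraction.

Load 1 — uniform load w=7 kN/m over full span:
  R_A = wL = 7·4 = 28 kN
  M_A = wL²/2 = 7·4²/2 = 56 kN·m
Load 2 — applied couple M₀=19 kN·m at a=2 m (b=L-a=2):
  R_A = 0 kN
  M_A = -M₀ = -19 kN·m
Load 3 — triangular load w₀=-4 kN/m (0→w₀ over full span):
  R_A = w₀L/2 = (-4)·4/2 = -8 kN
  M_A = w₀L²/3 = (-4)·4²/3 = -64/3 kN·m
Superposition: R_A = 20 kN, M_A = 47/3 kN·m

R_A = 20 kN, M_A = 47/3 kN·m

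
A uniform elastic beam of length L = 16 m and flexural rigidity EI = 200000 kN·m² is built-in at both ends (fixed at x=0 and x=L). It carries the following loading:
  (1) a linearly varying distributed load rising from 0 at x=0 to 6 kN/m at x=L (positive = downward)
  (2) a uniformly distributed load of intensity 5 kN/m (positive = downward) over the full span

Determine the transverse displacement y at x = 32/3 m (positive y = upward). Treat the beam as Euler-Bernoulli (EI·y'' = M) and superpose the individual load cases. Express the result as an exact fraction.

y(32/3) = -20992/3796875 m

Load 1 — triangular load w₀=6 kN/m (0→w₀ over full span):
  y_1 = -w₀x²(L-x)²(x+2L)/(120LEI) = -6·(32/3)²·(16-(32/3))²·((32/3)+2·16)/(120·16·200000) = -8192/3796875 m
Load 2 — uniform load w=5 kN/m over full span:
  y_2 = -wx²(L-x)²/(24EI) = -5·(32/3)²·(16-(32/3))²/(24·200000) = -512/151875 m
Superposition: y = Σ y_i = -20992/3796875 m ≈ -0.005529 m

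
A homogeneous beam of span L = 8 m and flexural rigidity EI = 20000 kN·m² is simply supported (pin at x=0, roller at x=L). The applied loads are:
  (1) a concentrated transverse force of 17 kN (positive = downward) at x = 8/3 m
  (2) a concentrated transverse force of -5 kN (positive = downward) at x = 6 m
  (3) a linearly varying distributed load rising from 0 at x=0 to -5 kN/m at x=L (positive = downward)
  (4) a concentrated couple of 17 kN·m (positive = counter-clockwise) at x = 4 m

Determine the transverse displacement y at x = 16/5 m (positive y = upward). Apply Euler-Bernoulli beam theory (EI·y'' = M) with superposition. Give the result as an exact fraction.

Load 1 — point force P=17 kN at a=8/3 m (b=L-a=16/3):
  y_1 = -Pa(L-x)(2Lx-a²-x²)/(6LEI)  [x>a] = -17·(8/3)·(8-(16/5))·(2·8·(16/5)-(8/3)²-(16/5)²)/(6·8·20000) = -16184/2109375 m
Load 2 — point force P=-5 kN at a=6 m (b=L-a=2):
  y_2 = -Pbx(L²-b²-x²)/(6LEI)  [x≤a] = -(-5)·2·(16/5)·(8²-2²-(16/5)²)/(6·8·20000) = 311/187500 m
Load 3 — triangular load w₀=-5 kN/m (0→w₀ over full span):
  y_3 = -w₀x(7L⁴-10L²x²+3x⁴)/(360LEI) = -(-5)·(16/5)·(7·8⁴-10·8²·(16/5)²+3·(16/5)⁴)/(360·8·20000) = 36512/5859375 m
Load 4 — applied couple M₀=17 kN·m at a=4 m (b=L-a=4):
  y_4 = (M₀x³/(6L)+C₁x)/EI  [x≤a] with C₁=M₀(3b²-L²)/(6L)=-17/3 = (17·(16/5)³/(6·8)+(-17/3)·(16/5))/20000 = -51/156250 m
Superposition: y = Σ y_i = -22943/210937500 m ≈ -0.000109 m

y(16/5) = -22943/210937500 m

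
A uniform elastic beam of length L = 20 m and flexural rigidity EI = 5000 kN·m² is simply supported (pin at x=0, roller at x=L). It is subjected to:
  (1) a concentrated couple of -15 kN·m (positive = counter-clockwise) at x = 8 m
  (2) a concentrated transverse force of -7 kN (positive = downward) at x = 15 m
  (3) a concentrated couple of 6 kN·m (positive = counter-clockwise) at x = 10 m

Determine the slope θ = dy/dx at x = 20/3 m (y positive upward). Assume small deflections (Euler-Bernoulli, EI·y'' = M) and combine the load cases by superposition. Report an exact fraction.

Load 1 — applied couple M₀=-15 kN·m at a=8 m (b=L-a=12):
  θ_1 = (M₀x²/(2L)+C₁)/EI  [x≤a] with C₁=M₀(3b²-L²)/(6L)=-4 = ((-15)·(20/3)²/(2·20)+(-4))/5000 = -31/7500 rad
Load 2 — point force P=-7 kN at a=15 m (b=L-a=5):
  θ_2 = -Pb(L²-b²-3x²)/(6LEI)  [x≤a] = -(-7)·5·(20²-5²-3·(20/3)²)/(6·20·5000) = 203/14400 rad
Load 3 — applied couple M₀=6 kN·m at a=10 m (b=L-a=10):
  θ_3 = (M₀x²/(2L)+C₁)/EI  [x≤a] with C₁=M₀(3b²-L²)/(6L)=-5 = (6·(20/3)²/(2·20)+(-5))/5000 = 1/3000 rad
Superposition: θ = Σ θ_i = 3707/360000 rad ≈ 0.010297 rad

θ(20/3) = 3707/360000 rad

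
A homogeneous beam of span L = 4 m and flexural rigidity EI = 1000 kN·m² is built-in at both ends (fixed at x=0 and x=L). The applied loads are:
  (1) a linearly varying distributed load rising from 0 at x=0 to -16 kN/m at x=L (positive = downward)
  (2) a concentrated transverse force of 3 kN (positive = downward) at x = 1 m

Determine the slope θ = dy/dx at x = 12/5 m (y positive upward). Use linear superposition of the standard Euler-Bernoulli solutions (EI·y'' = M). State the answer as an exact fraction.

θ(12/5) = -1673/1250000 rad

Load 1 — triangular load w₀=-16 kN/m (0→w₀ over full span):
  θ_1 = -w₀(2x(L-x)(L-2x)(x+2L)+x²(L-x)²)/(120LEI) = -(-16)·(2·(12/5)·(4-(12/5))·(4-2·(12/5))·((12/5)+2·4)+(12/5)²·(4-(12/5))²)/(120·4·1000) = -128/78125 rad
Load 2 — point force P=3 kN at a=1 m (b=L-a=3):
  θ_2 = Pa²(L-x)(2bL-(3b+a)(L-x))/(2L³EI)  [x>a] = 3·1²·(4-(12/5))·(2·3·4-(3·3+1)·(4-(12/5)))/(2·4³·1000) = 3/10000 rad
Superposition: θ = Σ θ_i = -1673/1250000 rad ≈ -0.001338 rad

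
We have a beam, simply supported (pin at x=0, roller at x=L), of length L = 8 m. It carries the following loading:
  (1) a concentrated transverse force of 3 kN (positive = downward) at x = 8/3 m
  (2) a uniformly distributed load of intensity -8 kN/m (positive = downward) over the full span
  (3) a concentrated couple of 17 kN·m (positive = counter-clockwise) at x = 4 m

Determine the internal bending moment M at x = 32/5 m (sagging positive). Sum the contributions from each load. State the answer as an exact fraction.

Load 1 — point force P=3 kN at a=8/3 m (b=L-a=16/3):
  M_1 = Pa(L-x)/L  [x>a] = 3·(8/3)·(8-(32/5))/8 = 8/5 kN·m
Load 2 — uniform load w=-8 kN/m over full span:
  M_2 = wx(L-x)/2 = (-8)·(32/5)·(8-(32/5))/2 = -1024/25 kN·m
Load 3 — applied couple M₀=17 kN·m at a=4 m (b=L-a=4):
  M_3 = M₀x/L - M₀  [x>a] = 17·(32/5)/8 - 17 = -17/5 kN·m
Superposition: M = Σ M_i = -1069/25 kN·m ≈ -42.760000 kN·m

M(32/5) = -1069/25 kN·m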